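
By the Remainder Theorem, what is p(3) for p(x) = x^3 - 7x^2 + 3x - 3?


By the Remainder Theorem, the remainder equals p(3):
  1*(3)^3 = 27
  -7*(3)^2 = -63
  3*(3)^1 = 9
  constant: -3
Sum: 27 - 63 + 9 - 3 = -30


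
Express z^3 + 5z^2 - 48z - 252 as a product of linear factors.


Try integer roots (divisors of -252). z=-6: p(-6)=0.
Divide out (z + 6): quotient is z^2 - z - 42.
Factor the quadratic: (z + 6)(z - 7)
Result: (z + 6)(z + 6)(z - 7)


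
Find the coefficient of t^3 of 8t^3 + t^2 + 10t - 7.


Read off the coefficient of t^3: 8


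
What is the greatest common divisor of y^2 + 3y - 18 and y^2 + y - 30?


Factor each:
  y^2 + 3y - 18 = (y + 6)(y - 3)
  y^2 + y - 30 = (y + 6)(y - 5)
Common monic factor: y + 6


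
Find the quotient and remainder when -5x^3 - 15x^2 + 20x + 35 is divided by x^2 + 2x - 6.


(-5x^3 - 15x^2 + 20x + 35) / (x^2 + 2x - 6)
Step 1: -5x * (x^2 + 2x - 6) = -5x^3 - 10x^2 + 30x; subtract.
Step 2: -5 * (x^2 + 2x - 6) = -5x^2 - 10x + 30; subtract.
Quotient: -5x - 5, Remainder: 5


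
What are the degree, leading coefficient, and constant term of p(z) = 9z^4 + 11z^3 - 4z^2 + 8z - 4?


Highest power of z is 4, with coefficient 9. Constant term is -4.
Degree = 4, leading coefficient = 9, constant term = -4


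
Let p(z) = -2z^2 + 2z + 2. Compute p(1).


Using direct substitution:
  -2 * (1)^2 = -2
  2 * (1)^1 = 2
  constant: 2
Sum = -2 + 2 + 2 = 2


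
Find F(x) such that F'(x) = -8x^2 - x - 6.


Reverse power rule on each term:
  ∫ -8x^2 dx = -(8/3)x^3
  ∫ -x dx = -(1/2)x^2
  ∫ -6 dx = -6x
F(x) = -(8/3)x^3 - (1/2)x^2 - 6x + C


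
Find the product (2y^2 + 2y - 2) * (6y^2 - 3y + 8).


Distribute each term of the first polynomial:
  (2y^2)(6y^2 - 3y + 8) = 12y^4 - 6y^3 + 16y^2
  (2y)(6y^2 - 3y + 8) = 12y^3 - 6y^2 + 16y
  (-2)(6y^2 - 3y + 8) = -12y^2 + 6y - 16
Sum: 12y^4 + 6y^3 - 2y^2 + 22y - 16


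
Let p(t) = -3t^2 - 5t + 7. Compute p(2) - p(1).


p(2) = -15
p(1) = -1
p(2) - p(1) = -15 + 1 = -14


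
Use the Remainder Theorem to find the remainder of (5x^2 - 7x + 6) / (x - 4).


By the Remainder Theorem, the remainder equals p(4):
  5*(4)^2 = 80
  -7*(4)^1 = -28
  constant: 6
Sum: 80 - 28 + 6 = 58


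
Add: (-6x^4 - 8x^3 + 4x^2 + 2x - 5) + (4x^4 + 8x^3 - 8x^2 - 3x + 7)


Align terms by degree and add:
  -6x^4 - 8x^3 + 4x^2 + 2x - 5
+ 4x^4 + 8x^3 - 8x^2 - 3x + 7
= -2x^4 - 4x^2 - x + 2


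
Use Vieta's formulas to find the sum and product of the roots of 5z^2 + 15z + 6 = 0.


For az^2+bz+c=0: sum = -b/a, product = c/a.
a=5, b=15, c=6
Sum = -(15)/5 = -3
Product = (6)/5 = 6/5


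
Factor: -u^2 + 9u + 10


Roots satisfy r1 + r2 = -b/a = 9 and r1*r2 = c/a = -10.
So r1 = 10, r2 = -1.
-u^2 + 9u + 10 = -(u - r1)(u - r2) = -(u - 10)(u + 1)


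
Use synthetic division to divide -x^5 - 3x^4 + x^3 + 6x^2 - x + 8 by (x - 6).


Synthetic division with c = 6. Coefficients: -1, -3, 1, 6, -1, 8
Bring down -1.
  -1 * 6 = -6; -6 - 3 = -9
  -9 * 6 = -54; -54 + 1 = -53
  -53 * 6 = -318; -318 + 6 = -312
  -312 * 6 = -1872; -1872 - 1 = -1873
  -1873 * 6 = -11238; -11238 + 8 = -11230
Quotient: -x^4 - 9x^3 - 53x^2 - 312x - 1873, Remainder: -11230


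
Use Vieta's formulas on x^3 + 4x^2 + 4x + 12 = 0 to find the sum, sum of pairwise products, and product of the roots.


Monic cubic x^3+bx^2+cx+d=0: sum=-b, pairwise sum=c, product=-d.
b=4, c=4, d=12
r1+r2+r3 = -4
r1r2+r1r3+r2r3 = 4
r1r2r3 = -12


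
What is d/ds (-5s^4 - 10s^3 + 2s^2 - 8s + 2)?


Apply the power rule term by term:
  d/ds(-5s^4) = -20s^3
  d/ds(-10s^3) = -30s^2
  d/ds(2s^2) = 4s
  d/ds(-8s) = -8
  d/ds(2) = 0
p'(s) = -20s^3 - 30s^2 + 4s - 8


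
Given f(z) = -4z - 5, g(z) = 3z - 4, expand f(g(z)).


Substitute g(z) into f:
f(g(z)) = -4*(3z - 4) + (-5)
Expand and combine: -12z + 11


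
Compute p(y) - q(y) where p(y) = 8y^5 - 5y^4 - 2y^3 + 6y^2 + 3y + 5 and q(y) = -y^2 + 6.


Distribute the minus sign:
  (8y^5 - 5y^4 - 2y^3 + 6y^2 + 3y + 5)
- (-y^2 + 6)
Negate second polynomial: y^2 - 6
Add: 8y^5 - 5y^4 - 2y^3 + 7y^2 + 3y - 1


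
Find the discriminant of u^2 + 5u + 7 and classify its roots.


D = b^2 - 4ac = (5)^2 - 4(1)(7) = 25 - 28 = -3
Since D < 0: two complex conjugate roots (no real roots)


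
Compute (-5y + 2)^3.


Expand (-5y + 2)^3 by repeated multiplication:
  (-5y + 2)^2 = 25y^2 - 20y + 4
= -125y^3 + 150y^2 - 60y + 8


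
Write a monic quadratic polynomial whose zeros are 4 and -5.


p(x) = (x - 4)(x + 5)
Expand: x^2 + x - 20


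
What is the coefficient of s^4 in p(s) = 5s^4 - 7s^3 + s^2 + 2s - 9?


Read off the coefficient of s^4: 5


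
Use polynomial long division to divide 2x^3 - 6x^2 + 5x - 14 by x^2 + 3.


(2x^3 - 6x^2 + 5x - 14) / (x^2 + 3)
Step 1: 2x * (x^2 + 3) = 2x^3 + 6x; subtract.
Step 2: -6 * (x^2 + 3) = -6x^2 - 18; subtract.
Quotient: 2x - 6, Remainder: -x + 4


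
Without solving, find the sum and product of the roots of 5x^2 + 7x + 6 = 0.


For ax^2+bx+c=0: sum = -b/a, product = c/a.
a=5, b=7, c=6
Sum = -(7)/5 = -7/5
Product = (6)/5 = 6/5


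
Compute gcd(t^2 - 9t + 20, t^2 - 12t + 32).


Factor each:
  t^2 - 9t + 20 = (t - 4)(t - 5)
  t^2 - 12t + 32 = (t - 4)(t - 8)
Common monic factor: t - 4


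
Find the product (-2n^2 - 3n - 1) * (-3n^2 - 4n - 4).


Distribute each term of the first polynomial:
  (-2n^2)(-3n^2 - 4n - 4) = 6n^4 + 8n^3 + 8n^2
  (-3n)(-3n^2 - 4n - 4) = 9n^3 + 12n^2 + 12n
  (-1)(-3n^2 - 4n - 4) = 3n^2 + 4n + 4
Sum: 6n^4 + 17n^3 + 23n^2 + 16n + 4


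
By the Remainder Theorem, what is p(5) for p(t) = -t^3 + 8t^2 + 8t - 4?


By the Remainder Theorem, the remainder equals p(5):
  -1*(5)^3 = -125
  8*(5)^2 = 200
  8*(5)^1 = 40
  constant: -4
Sum: -125 + 200 + 40 - 4 = 111


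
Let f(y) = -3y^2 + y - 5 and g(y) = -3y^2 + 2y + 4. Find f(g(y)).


Substitute g(y) into f:
f(g(y)) = -3*(-3y^2 + 2y + 4)^2 + 1*(-3y^2 + 2y + 4) + (-5)
(-3y^2 + 2y + 4)^2 = 9y^4 - 12y^3 - 20y^2 + 16y + 16
Expand and combine: -27y^4 + 36y^3 + 57y^2 - 46y - 49


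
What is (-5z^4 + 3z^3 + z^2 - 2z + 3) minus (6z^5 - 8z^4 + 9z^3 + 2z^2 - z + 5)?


Distribute the minus sign:
  (-5z^4 + 3z^3 + z^2 - 2z + 3)
- (6z^5 - 8z^4 + 9z^3 + 2z^2 - z + 5)
Negate second polynomial: -6z^5 + 8z^4 - 9z^3 - 2z^2 + z - 5
Add: -6z^5 + 3z^4 - 6z^3 - z^2 - z - 2


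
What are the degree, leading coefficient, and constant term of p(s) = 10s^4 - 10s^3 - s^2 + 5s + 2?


Highest power of s is 4, with coefficient 10. Constant term is 2.
Degree = 4, leading coefficient = 10, constant term = 2


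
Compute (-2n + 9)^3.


Expand (-2n + 9)^3 by repeated multiplication:
  (-2n + 9)^2 = 4n^2 - 36n + 81
= -8n^3 + 108n^2 - 486n + 729


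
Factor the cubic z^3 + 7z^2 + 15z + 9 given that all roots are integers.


Try integer roots (divisors of 9). z=-3: p(-3)=0.
Divide out (z + 3): quotient is z^2 + 4z + 3.
Factor the quadratic: (z + 1)(z + 3)
Result: (z + 3)(z + 1)(z + 3)


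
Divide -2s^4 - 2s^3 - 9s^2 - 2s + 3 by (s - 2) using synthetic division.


Synthetic division with c = 2. Coefficients: -2, -2, -9, -2, 3
Bring down -2.
  -2 * 2 = -4; -4 - 2 = -6
  -6 * 2 = -12; -12 - 9 = -21
  -21 * 2 = -42; -42 - 2 = -44
  -44 * 2 = -88; -88 + 3 = -85
Quotient: -2s^3 - 6s^2 - 21s - 44, Remainder: -85


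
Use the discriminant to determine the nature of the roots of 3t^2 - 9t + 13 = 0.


D = b^2 - 4ac = (-9)^2 - 4(3)(13) = 81 - 156 = -75
Since D < 0: two complex conjugate roots (no real roots)


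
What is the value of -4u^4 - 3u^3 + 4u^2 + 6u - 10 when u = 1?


Using direct substitution:
  -4 * (1)^4 = -4
  -3 * (1)^3 = -3
  4 * (1)^2 = 4
  6 * (1)^1 = 6
  constant: -10
Sum = -4 - 3 + 4 + 6 - 10 = -7


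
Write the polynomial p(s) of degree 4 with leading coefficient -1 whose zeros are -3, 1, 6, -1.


p(s) = -(s + 3)(s - 1)(s - 6)(s + 1)
Expand: -s^4 + 3s^3 + 19s^2 - 3s - 18


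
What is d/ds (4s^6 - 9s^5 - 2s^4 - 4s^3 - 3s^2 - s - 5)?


Apply the power rule term by term:
  d/ds(4s^6) = 24s^5
  d/ds(-9s^5) = -45s^4
  d/ds(-2s^4) = -8s^3
  d/ds(-4s^3) = -12s^2
  d/ds(-3s^2) = -6s
  d/ds(-s) = -1
  d/ds(-5) = 0
p'(s) = 24s^5 - 45s^4 - 8s^3 - 12s^2 - 6s - 1


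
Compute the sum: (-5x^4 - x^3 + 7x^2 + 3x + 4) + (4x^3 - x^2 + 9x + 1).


Align terms by degree and add:
  -5x^4 - x^3 + 7x^2 + 3x + 4
+ 4x^3 - x^2 + 9x + 1
= -5x^4 + 3x^3 + 6x^2 + 12x + 5


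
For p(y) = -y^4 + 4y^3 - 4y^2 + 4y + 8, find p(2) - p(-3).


p(2) = 16
p(-3) = -229
p(2) - p(-3) = 16 + 229 = 245


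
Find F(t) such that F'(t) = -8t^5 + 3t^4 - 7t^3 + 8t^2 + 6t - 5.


Reverse power rule on each term:
  ∫ -8t^5 dt = -(4/3)t^6
  ∫ 3t^4 dt = (3/5)t^5
  ∫ -7t^3 dt = -(7/4)t^4
  ∫ 8t^2 dt = (8/3)t^3
  ∫ 6t dt = 3t^2
  ∫ -5 dt = -5t
F(t) = -(4/3)t^6 + (3/5)t^5 - (7/4)t^4 + (8/3)t^3 + 3t^2 - 5t + C


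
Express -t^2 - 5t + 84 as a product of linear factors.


Roots satisfy r1 + r2 = -b/a = -5 and r1*r2 = c/a = -84.
So r1 = 7, r2 = -12.
-t^2 - 5t + 84 = -(t - r1)(t - r2) = -(t - 7)(t + 12)


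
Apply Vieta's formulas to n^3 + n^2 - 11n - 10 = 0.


Monic cubic n^3+bn^2+cn+d=0: sum=-b, pairwise sum=c, product=-d.
b=1, c=-11, d=-10
r1+r2+r3 = -1
r1r2+r1r3+r2r3 = -11
r1r2r3 = 10


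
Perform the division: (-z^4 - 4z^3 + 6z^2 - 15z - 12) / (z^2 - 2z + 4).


(-z^4 - 4z^3 + 6z^2 - 15z - 12) / (z^2 - 2z + 4)
Step 1: -z^2 * (z^2 - 2z + 4) = -z^4 + 2z^3 - 4z^2; subtract.
Step 2: -6z * (z^2 - 2z + 4) = -6z^3 + 12z^2 - 24z; subtract.
Step 3: -2 * (z^2 - 2z + 4) = -2z^2 + 4z - 8; subtract.
Quotient: -z^2 - 6z - 2, Remainder: 5z - 4


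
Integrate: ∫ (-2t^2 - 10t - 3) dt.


Reverse power rule on each term:
  ∫ -2t^2 dt = -(2/3)t^3
  ∫ -10t dt = -5t^2
  ∫ -3 dt = -3t
F(t) = -(2/3)t^3 - 5t^2 - 3t + C


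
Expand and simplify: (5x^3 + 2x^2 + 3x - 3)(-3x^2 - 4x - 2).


Distribute each term of the first polynomial:
  (5x^3)(-3x^2 - 4x - 2) = -15x^5 - 20x^4 - 10x^3
  (2x^2)(-3x^2 - 4x - 2) = -6x^4 - 8x^3 - 4x^2
  (3x)(-3x^2 - 4x - 2) = -9x^3 - 12x^2 - 6x
  (-3)(-3x^2 - 4x - 2) = 9x^2 + 12x + 6
Sum: -15x^5 - 26x^4 - 27x^3 - 7x^2 + 6x + 6


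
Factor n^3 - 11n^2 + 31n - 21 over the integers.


Try integer roots (divisors of -21). n=7: p(7)=0.
Divide out (n - 7): quotient is n^2 - 4n + 3.
Factor the quadratic: (n - 1)(n - 3)
Result: (n - 7)(n - 1)(n - 3)


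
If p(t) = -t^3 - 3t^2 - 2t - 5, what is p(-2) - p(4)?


p(-2) = -5
p(4) = -125
p(-2) - p(4) = -5 + 125 = 120


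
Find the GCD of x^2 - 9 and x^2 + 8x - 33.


Factor each:
  x^2 - 9 = (x - 3)(x + 3)
  x^2 + 8x - 33 = (x - 3)(x + 11)
Common monic factor: x - 3


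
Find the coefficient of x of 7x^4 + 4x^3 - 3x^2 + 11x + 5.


Read off the coefficient of x: 11


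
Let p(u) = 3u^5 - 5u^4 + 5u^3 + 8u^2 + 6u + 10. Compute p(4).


Using direct substitution:
  3 * (4)^5 = 3072
  -5 * (4)^4 = -1280
  5 * (4)^3 = 320
  8 * (4)^2 = 128
  6 * (4)^1 = 24
  constant: 10
Sum = 3072 - 1280 + 320 + 128 + 24 + 10 = 2274


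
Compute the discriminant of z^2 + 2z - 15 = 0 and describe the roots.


D = b^2 - 4ac = (2)^2 - 4(1)(-15) = 4 + 60 = 64
Since D > 0: two distinct rational roots


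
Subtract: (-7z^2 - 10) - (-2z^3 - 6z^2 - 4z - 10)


Distribute the minus sign:
  (-7z^2 - 10)
- (-2z^3 - 6z^2 - 4z - 10)
Negate second polynomial: 2z^3 + 6z^2 + 4z + 10
Add: 2z^3 - z^2 + 4z


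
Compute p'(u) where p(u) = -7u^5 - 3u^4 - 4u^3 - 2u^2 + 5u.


Apply the power rule term by term:
  d/du(-7u^5) = -35u^4
  d/du(-3u^4) = -12u^3
  d/du(-4u^3) = -12u^2
  d/du(-2u^2) = -4u
  d/du(5u) = 5
p'(u) = -35u^4 - 12u^3 - 12u^2 - 4u + 5


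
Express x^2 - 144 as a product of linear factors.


Roots satisfy r1 + r2 = -b/a = 0 and r1*r2 = c/a = -144.
So r1 = -12, r2 = 12.
x^2 - 144 = (x - r1)(x - r2) = (x + 12)(x - 12)


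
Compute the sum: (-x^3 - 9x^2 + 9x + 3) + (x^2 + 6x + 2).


Align terms by degree and add:
  -x^3 - 9x^2 + 9x + 3
+ x^2 + 6x + 2
= -x^3 - 8x^2 + 15x + 5


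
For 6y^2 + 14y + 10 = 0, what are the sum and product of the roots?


For ay^2+by+c=0: sum = -b/a, product = c/a.
a=6, b=14, c=10
Sum = -(14)/6 = -7/3
Product = (10)/6 = 5/3


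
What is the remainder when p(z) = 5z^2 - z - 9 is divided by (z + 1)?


By the Remainder Theorem, the remainder equals p(-1):
  5*(-1)^2 = 5
  -1*(-1)^1 = 1
  constant: -9
Sum: 5 + 1 - 9 = -3


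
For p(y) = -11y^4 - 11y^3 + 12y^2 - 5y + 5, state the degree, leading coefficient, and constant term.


Highest power of y is 4, with coefficient -11. Constant term is 5.
Degree = 4, leading coefficient = -11, constant term = 5


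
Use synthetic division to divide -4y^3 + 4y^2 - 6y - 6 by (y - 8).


Synthetic division with c = 8. Coefficients: -4, 4, -6, -6
Bring down -4.
  -4 * 8 = -32; -32 + 4 = -28
  -28 * 8 = -224; -224 - 6 = -230
  -230 * 8 = -1840; -1840 - 6 = -1846
Quotient: -4y^2 - 28y - 230, Remainder: -1846


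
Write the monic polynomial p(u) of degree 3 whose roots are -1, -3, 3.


p(u) = (u + 1)(u + 3)(u - 3)
Expand: u^3 + u^2 - 9u - 9


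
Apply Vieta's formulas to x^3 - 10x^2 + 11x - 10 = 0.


Monic cubic x^3+bx^2+cx+d=0: sum=-b, pairwise sum=c, product=-d.
b=-10, c=11, d=-10
r1+r2+r3 = 10
r1r2+r1r3+r2r3 = 11
r1r2r3 = 10


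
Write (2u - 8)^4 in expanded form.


Expand (2u - 8)^4 by repeated multiplication:
  (2u - 8)^2 = 4u^2 - 32u + 64
  (2u - 8)^3 = 8u^3 - 96u^2 + 384u - 512
= 16u^4 - 256u^3 + 1536u^2 - 4096u + 4096


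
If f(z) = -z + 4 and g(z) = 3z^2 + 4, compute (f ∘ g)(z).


Substitute g(z) into f:
f(g(z)) = -1*(3z^2 + 4) + 4
Expand and combine: -3z^2


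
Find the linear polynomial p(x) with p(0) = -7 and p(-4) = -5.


p(x) = mx + b. Using p(0)=-7, p(-4)=-5:
m = (-7 + 5)/(0 + 4) = -2/4 = -1/2
b = -7 - m*(0) = -7 = -7
p(x) = -(1/2)x - 7


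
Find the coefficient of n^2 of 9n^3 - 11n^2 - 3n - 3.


Read off the coefficient of n^2: -11


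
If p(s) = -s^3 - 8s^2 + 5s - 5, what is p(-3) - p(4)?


p(-3) = -65
p(4) = -177
p(-3) - p(4) = -65 + 177 = 112


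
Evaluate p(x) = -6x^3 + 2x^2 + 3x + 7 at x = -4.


Using direct substitution:
  -6 * (-4)^3 = 384
  2 * (-4)^2 = 32
  3 * (-4)^1 = -12
  constant: 7
Sum = 384 + 32 - 12 + 7 = 411


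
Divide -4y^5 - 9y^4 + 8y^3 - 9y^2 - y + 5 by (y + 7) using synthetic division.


Synthetic division with c = -7. Coefficients: -4, -9, 8, -9, -1, 5
Bring down -4.
  -4 * -7 = 28; 28 - 9 = 19
  19 * -7 = -133; -133 + 8 = -125
  -125 * -7 = 875; 875 - 9 = 866
  866 * -7 = -6062; -6062 - 1 = -6063
  -6063 * -7 = 42441; 42441 + 5 = 42446
Quotient: -4y^4 + 19y^3 - 125y^2 + 866y - 6063, Remainder: 42446


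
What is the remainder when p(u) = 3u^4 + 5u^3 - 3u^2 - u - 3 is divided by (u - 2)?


By the Remainder Theorem, the remainder equals p(2):
  3*(2)^4 = 48
  5*(2)^3 = 40
  -3*(2)^2 = -12
  -1*(2)^1 = -2
  constant: -3
Sum: 48 + 40 - 12 - 2 - 3 = 71


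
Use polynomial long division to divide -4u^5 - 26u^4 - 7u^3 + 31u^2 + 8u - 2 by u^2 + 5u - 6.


(-4u^5 - 26u^4 - 7u^3 + 31u^2 + 8u - 2) / (u^2 + 5u - 6)
Step 1: -4u^3 * (u^2 + 5u - 6) = -4u^5 - 20u^4 + 24u^3; subtract.
Step 2: -6u^2 * (u^2 + 5u - 6) = -6u^4 - 30u^3 + 36u^2; subtract.
Step 3: -u * (u^2 + 5u - 6) = -u^3 - 5u^2 + 6u; subtract.
Step 4: 0 * (u^2 + 5u - 6) = 0; subtract.
Quotient: -4u^3 - 6u^2 - u, Remainder: 2u - 2


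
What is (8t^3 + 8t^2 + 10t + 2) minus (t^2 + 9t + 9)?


Distribute the minus sign:
  (8t^3 + 8t^2 + 10t + 2)
- (t^2 + 9t + 9)
Negate second polynomial: -t^2 - 9t - 9
Add: 8t^3 + 7t^2 + t - 7


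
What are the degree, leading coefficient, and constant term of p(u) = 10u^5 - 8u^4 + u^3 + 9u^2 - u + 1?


Highest power of u is 5, with coefficient 10. Constant term is 1.
Degree = 5, leading coefficient = 10, constant term = 1


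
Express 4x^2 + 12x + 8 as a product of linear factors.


Roots satisfy r1 + r2 = -b/a = -3 and r1*r2 = c/a = 2.
So r1 = -2, r2 = -1.
4x^2 + 12x + 8 = 4(x - r1)(x - r2) = 4(x + 2)(x + 1)


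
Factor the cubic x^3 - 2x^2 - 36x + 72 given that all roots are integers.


Try integer roots (divisors of 72). x=-6: p(-6)=0.
Divide out (x + 6): quotient is x^2 - 8x + 12.
Factor the quadratic: (x - 6)(x - 2)
Result: (x + 6)(x - 6)(x - 2)


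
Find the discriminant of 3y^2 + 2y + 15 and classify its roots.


D = b^2 - 4ac = (2)^2 - 4(3)(15) = 4 - 180 = -176
Since D < 0: two complex conjugate roots (no real roots)


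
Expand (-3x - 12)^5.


Expand (-3x - 12)^5 by repeated multiplication:
  (-3x - 12)^2 = 9x^2 + 72x + 144
  (-3x - 12)^3 = -27x^3 - 324x^2 - 1296x - 1728
  (-3x - 12)^4 = 81x^4 + 1296x^3 + 7776x^2 + 20736x + 20736
= -243x^5 - 4860x^4 - 38880x^3 - 155520x^2 - 311040x - 248832


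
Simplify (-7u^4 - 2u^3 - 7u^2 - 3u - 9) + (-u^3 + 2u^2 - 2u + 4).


Align terms by degree and add:
  -7u^4 - 2u^3 - 7u^2 - 3u - 9
  -u^3 + 2u^2 - 2u + 4
= -7u^4 - 3u^3 - 5u^2 - 5u - 5


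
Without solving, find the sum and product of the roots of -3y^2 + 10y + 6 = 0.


For ay^2+by+c=0: sum = -b/a, product = c/a.
a=-3, b=10, c=6
Sum = -(10)/-3 = 10/3
Product = (6)/-3 = -2


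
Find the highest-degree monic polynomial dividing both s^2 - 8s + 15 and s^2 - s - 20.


Factor each:
  s^2 - 8s + 15 = (s - 5)(s - 3)
  s^2 - s - 20 = (s - 5)(s + 4)
Common monic factor: s - 5


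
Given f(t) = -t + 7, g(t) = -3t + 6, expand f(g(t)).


Substitute g(t) into f:
f(g(t)) = -1*(-3t + 6) + 7
Expand and combine: 3t + 1


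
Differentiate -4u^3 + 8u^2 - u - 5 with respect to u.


Apply the power rule term by term:
  d/du(-4u^3) = -12u^2
  d/du(8u^2) = 16u
  d/du(-u) = -1
  d/du(-5) = 0
p'(u) = -12u^2 + 16u - 1


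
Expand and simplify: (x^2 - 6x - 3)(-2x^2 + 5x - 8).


Distribute each term of the first polynomial:
  (x^2)(-2x^2 + 5x - 8) = -2x^4 + 5x^3 - 8x^2
  (-6x)(-2x^2 + 5x - 8) = 12x^3 - 30x^2 + 48x
  (-3)(-2x^2 + 5x - 8) = 6x^2 - 15x + 24
Sum: -2x^4 + 17x^3 - 32x^2 + 33x + 24


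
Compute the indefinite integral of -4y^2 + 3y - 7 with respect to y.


Reverse power rule on each term:
  ∫ -4y^2 dy = -(4/3)y^3
  ∫ 3y dy = (3/2)y^2
  ∫ -7 dy = -7y
F(y) = -(4/3)y^3 + (3/2)y^2 - 7y + C


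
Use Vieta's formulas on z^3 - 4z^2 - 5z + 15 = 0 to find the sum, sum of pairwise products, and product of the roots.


Monic cubic z^3+bz^2+cz+d=0: sum=-b, pairwise sum=c, product=-d.
b=-4, c=-5, d=15
r1+r2+r3 = 4
r1r2+r1r3+r2r3 = -5
r1r2r3 = -15


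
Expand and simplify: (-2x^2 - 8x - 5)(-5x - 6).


Distribute each term of the first polynomial:
  (-2x^2)(-5x - 6) = 10x^3 + 12x^2
  (-8x)(-5x - 6) = 40x^2 + 48x
  (-5)(-5x - 6) = 25x + 30
Sum: 10x^3 + 52x^2 + 73x + 30


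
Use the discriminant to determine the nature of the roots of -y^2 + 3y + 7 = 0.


D = b^2 - 4ac = (3)^2 - 4(-1)(7) = 9 + 28 = 37
Since D > 0: two distinct irrational roots


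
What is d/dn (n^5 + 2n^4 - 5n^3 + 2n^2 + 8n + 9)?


Apply the power rule term by term:
  d/dn(n^5) = 5n^4
  d/dn(2n^4) = 8n^3
  d/dn(-5n^3) = -15n^2
  d/dn(2n^2) = 4n
  d/dn(8n) = 8
  d/dn(9) = 0
p'(n) = 5n^4 + 8n^3 - 15n^2 + 4n + 8


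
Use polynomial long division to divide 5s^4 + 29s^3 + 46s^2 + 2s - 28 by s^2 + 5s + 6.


(5s^4 + 29s^3 + 46s^2 + 2s - 28) / (s^2 + 5s + 6)
Step 1: 5s^2 * (s^2 + 5s + 6) = 5s^4 + 25s^3 + 30s^2; subtract.
Step 2: 4s * (s^2 + 5s + 6) = 4s^3 + 20s^2 + 24s; subtract.
Step 3: -4 * (s^2 + 5s + 6) = -4s^2 - 20s - 24; subtract.
Quotient: 5s^2 + 4s - 4, Remainder: -2s - 4


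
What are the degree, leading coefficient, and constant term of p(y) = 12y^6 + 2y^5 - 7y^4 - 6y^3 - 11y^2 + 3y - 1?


Highest power of y is 6, with coefficient 12. Constant term is -1.
Degree = 6, leading coefficient = 12, constant term = -1


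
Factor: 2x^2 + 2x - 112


Roots satisfy r1 + r2 = -b/a = -1 and r1*r2 = c/a = -56.
So r1 = -8, r2 = 7.
2x^2 + 2x - 112 = 2(x - r1)(x - r2) = 2(x + 8)(x - 7)


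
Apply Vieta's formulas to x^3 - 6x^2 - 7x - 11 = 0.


Monic cubic x^3+bx^2+cx+d=0: sum=-b, pairwise sum=c, product=-d.
b=-6, c=-7, d=-11
r1+r2+r3 = 6
r1r2+r1r3+r2r3 = -7
r1r2r3 = 11


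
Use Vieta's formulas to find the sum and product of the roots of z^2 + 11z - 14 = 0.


For az^2+bz+c=0: sum = -b/a, product = c/a.
a=1, b=11, c=-14
Sum = -(11)/1 = -11
Product = (-14)/1 = -14


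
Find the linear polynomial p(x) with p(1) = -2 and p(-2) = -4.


p(x) = mx + b. Using p(1)=-2, p(-2)=-4:
m = (-2 + 4)/(1 + 2) = 2/3 = 2/3
b = -2 - m*(1) = -2 - 2/3 = -8/3
p(x) = (2/3)x - (8/3)


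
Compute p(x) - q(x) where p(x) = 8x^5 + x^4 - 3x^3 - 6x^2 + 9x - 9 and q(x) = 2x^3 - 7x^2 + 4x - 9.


Distribute the minus sign:
  (8x^5 + x^4 - 3x^3 - 6x^2 + 9x - 9)
- (2x^3 - 7x^2 + 4x - 9)
Negate second polynomial: -2x^3 + 7x^2 - 4x + 9
Add: 8x^5 + x^4 - 5x^3 + x^2 + 5x


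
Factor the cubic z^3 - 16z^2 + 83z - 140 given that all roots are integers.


Try integer roots (divisors of -140). z=7: p(7)=0.
Divide out (z - 7): quotient is z^2 - 9z + 20.
Factor the quadratic: (z - 4)(z - 5)
Result: (z - 7)(z - 4)(z - 5)


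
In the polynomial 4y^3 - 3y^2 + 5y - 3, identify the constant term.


Read off the constant term: -3


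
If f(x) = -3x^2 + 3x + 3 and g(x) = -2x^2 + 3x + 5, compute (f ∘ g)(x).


Substitute g(x) into f:
f(g(x)) = -3*(-2x^2 + 3x + 5)^2 + 3*(-2x^2 + 3x + 5) + 3
(-2x^2 + 3x + 5)^2 = 4x^4 - 12x^3 - 11x^2 + 30x + 25
Expand and combine: -12x^4 + 36x^3 + 27x^2 - 81x - 57


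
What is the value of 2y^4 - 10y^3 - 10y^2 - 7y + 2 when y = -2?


Using direct substitution:
  2 * (-2)^4 = 32
  -10 * (-2)^3 = 80
  -10 * (-2)^2 = -40
  -7 * (-2)^1 = 14
  constant: 2
Sum = 32 + 80 - 40 + 14 + 2 = 88


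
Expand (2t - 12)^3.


Expand (2t - 12)^3 by repeated multiplication:
  (2t - 12)^2 = 4t^2 - 48t + 144
= 8t^3 - 144t^2 + 864t - 1728


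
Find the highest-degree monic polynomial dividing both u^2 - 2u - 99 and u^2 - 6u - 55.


Factor each:
  u^2 - 2u - 99 = (u - 11)(u + 9)
  u^2 - 6u - 55 = (u - 11)(u + 5)
Common monic factor: u - 11


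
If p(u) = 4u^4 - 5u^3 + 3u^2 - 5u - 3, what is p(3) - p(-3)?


p(3) = 198
p(-3) = 498
p(3) - p(-3) = 198 - 498 = -300


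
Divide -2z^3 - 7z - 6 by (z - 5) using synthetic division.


Synthetic division with c = 5. Coefficients: -2, 0, -7, -6
Bring down -2.
  -2 * 5 = -10; -10 + 0 = -10
  -10 * 5 = -50; -50 - 7 = -57
  -57 * 5 = -285; -285 - 6 = -291
Quotient: -2z^2 - 10z - 57, Remainder: -291


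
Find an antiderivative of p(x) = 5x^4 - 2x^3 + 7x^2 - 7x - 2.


Reverse power rule on each term:
  ∫ 5x^4 dx = x^5
  ∫ -2x^3 dx = -(1/2)x^4
  ∫ 7x^2 dx = (7/3)x^3
  ∫ -7x dx = -(7/2)x^2
  ∫ -2 dx = -2x
F(x) = x^5 - (1/2)x^4 + (7/3)x^3 - (7/2)x^2 - 2x + C


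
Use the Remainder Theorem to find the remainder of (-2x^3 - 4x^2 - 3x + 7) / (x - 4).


By the Remainder Theorem, the remainder equals p(4):
  -2*(4)^3 = -128
  -4*(4)^2 = -64
  -3*(4)^1 = -12
  constant: 7
Sum: -128 - 64 - 12 + 7 = -197


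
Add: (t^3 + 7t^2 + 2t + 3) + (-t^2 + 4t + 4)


Align terms by degree and add:
  t^3 + 7t^2 + 2t + 3
  -t^2 + 4t + 4
= t^3 + 6t^2 + 6t + 7


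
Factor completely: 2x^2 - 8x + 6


Roots satisfy r1 + r2 = -b/a = 4 and r1*r2 = c/a = 3.
So r1 = 1, r2 = 3.
2x^2 - 8x + 6 = 2(x - r1)(x - r2) = 2(x - 1)(x - 3)


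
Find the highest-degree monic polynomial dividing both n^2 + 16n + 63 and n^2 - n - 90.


Factor each:
  n^2 + 16n + 63 = (n + 9)(n + 7)
  n^2 - n - 90 = (n + 9)(n - 10)
Common monic factor: n + 9


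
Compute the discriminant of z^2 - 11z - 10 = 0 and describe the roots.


D = b^2 - 4ac = (-11)^2 - 4(1)(-10) = 121 + 40 = 161
Since D > 0: two distinct irrational roots


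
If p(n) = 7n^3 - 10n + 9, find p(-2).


Using direct substitution:
  7 * (-2)^3 = -56
  0 * (-2)^2 = 0
  -10 * (-2)^1 = 20
  constant: 9
Sum = -56 + 0 + 20 + 9 = -27


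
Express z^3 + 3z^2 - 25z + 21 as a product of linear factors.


Try integer roots (divisors of 21). z=-7: p(-7)=0.
Divide out (z + 7): quotient is z^2 - 4z + 3.
Factor the quadratic: (z - 3)(z - 1)
Result: (z + 7)(z - 3)(z - 1)


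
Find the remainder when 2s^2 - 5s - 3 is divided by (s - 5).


By the Remainder Theorem, the remainder equals p(5):
  2*(5)^2 = 50
  -5*(5)^1 = -25
  constant: -3
Sum: 50 - 25 - 3 = 22


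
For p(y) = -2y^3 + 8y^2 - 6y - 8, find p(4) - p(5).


p(4) = -32
p(5) = -88
p(4) - p(5) = -32 + 88 = 56


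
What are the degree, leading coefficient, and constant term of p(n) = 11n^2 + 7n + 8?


Highest power of n is 2, with coefficient 11. Constant term is 8.
Degree = 2, leading coefficient = 11, constant term = 8


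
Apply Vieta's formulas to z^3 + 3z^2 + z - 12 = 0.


Monic cubic z^3+bz^2+cz+d=0: sum=-b, pairwise sum=c, product=-d.
b=3, c=1, d=-12
r1+r2+r3 = -3
r1r2+r1r3+r2r3 = 1
r1r2r3 = 12


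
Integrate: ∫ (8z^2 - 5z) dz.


Reverse power rule on each term:
  ∫ 8z^2 dz = (8/3)z^3
  ∫ -5z dz = -(5/2)z^2
F(z) = (8/3)z^3 - (5/2)z^2 + C


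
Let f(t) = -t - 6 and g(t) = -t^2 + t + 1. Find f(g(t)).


Substitute g(t) into f:
f(g(t)) = -1*(-t^2 + t + 1) + (-6)
Expand and combine: t^2 - t - 7


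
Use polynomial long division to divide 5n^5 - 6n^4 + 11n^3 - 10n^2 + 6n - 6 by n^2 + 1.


(5n^5 - 6n^4 + 11n^3 - 10n^2 + 6n - 6) / (n^2 + 1)
Step 1: 5n^3 * (n^2 + 1) = 5n^5 + 5n^3; subtract.
Step 2: -6n^2 * (n^2 + 1) = -6n^4 - 6n^2; subtract.
Step 3: 6n * (n^2 + 1) = 6n^3 + 6n; subtract.
Step 4: -4 * (n^2 + 1) = -4n^2 - 4; subtract.
Quotient: 5n^3 - 6n^2 + 6n - 4, Remainder: -2


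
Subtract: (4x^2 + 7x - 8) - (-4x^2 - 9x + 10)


Distribute the minus sign:
  (4x^2 + 7x - 8)
- (-4x^2 - 9x + 10)
Negate second polynomial: 4x^2 + 9x - 10
Add: 8x^2 + 16x - 18


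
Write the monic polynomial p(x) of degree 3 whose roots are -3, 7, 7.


p(x) = (x + 3)(x - 7)(x - 7)
Expand: x^3 - 11x^2 + 7x + 147


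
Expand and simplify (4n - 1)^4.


Expand (4n - 1)^4 by repeated multiplication:
  (4n - 1)^2 = 16n^2 - 8n + 1
  (4n - 1)^3 = 64n^3 - 48n^2 + 12n - 1
= 256n^4 - 256n^3 + 96n^2 - 16n + 1


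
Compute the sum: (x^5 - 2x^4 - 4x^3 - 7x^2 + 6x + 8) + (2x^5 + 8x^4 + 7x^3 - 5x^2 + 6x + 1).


Align terms by degree and add:
  x^5 - 2x^4 - 4x^3 - 7x^2 + 6x + 8
+ 2x^5 + 8x^4 + 7x^3 - 5x^2 + 6x + 1
= 3x^5 + 6x^4 + 3x^3 - 12x^2 + 12x + 9


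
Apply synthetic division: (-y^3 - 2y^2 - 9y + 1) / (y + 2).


Synthetic division with c = -2. Coefficients: -1, -2, -9, 1
Bring down -1.
  -1 * -2 = 2; 2 - 2 = 0
  0 * -2 = 0; 0 - 9 = -9
  -9 * -2 = 18; 18 + 1 = 19
Quotient: -y^2 - 9, Remainder: 19


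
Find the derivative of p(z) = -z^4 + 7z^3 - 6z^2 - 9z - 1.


Apply the power rule term by term:
  d/dz(-z^4) = -4z^3
  d/dz(7z^3) = 21z^2
  d/dz(-6z^2) = -12z
  d/dz(-9z) = -9
  d/dz(-1) = 0
p'(z) = -4z^3 + 21z^2 - 12z - 9


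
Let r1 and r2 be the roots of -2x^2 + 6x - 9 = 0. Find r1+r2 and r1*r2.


For ax^2+bx+c=0: sum = -b/a, product = c/a.
a=-2, b=6, c=-9
Sum = -(6)/-2 = 3
Product = (-9)/-2 = 9/2


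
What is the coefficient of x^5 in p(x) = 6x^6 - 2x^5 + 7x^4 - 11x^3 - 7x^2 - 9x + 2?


Read off the coefficient of x^5: -2


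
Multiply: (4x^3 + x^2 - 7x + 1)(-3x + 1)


Distribute each term of the first polynomial:
  (4x^3)(-3x + 1) = -12x^4 + 4x^3
  (x^2)(-3x + 1) = -3x^3 + x^2
  (-7x)(-3x + 1) = 21x^2 - 7x
  (1)(-3x + 1) = -3x + 1
Sum: -12x^4 + x^3 + 22x^2 - 10x + 1


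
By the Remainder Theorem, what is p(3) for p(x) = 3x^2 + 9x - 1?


By the Remainder Theorem, the remainder equals p(3):
  3*(3)^2 = 27
  9*(3)^1 = 27
  constant: -1
Sum: 27 + 27 - 1 = 53


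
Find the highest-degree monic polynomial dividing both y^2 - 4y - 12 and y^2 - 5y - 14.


Factor each:
  y^2 - 4y - 12 = (y + 2)(y - 6)
  y^2 - 5y - 14 = (y + 2)(y - 7)
Common monic factor: y + 2


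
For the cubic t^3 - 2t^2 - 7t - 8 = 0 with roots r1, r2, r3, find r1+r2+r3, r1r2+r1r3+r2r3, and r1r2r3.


Monic cubic t^3+bt^2+ct+d=0: sum=-b, pairwise sum=c, product=-d.
b=-2, c=-7, d=-8
r1+r2+r3 = 2
r1r2+r1r3+r2r3 = -7
r1r2r3 = 8


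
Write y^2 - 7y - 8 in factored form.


Roots satisfy r1 + r2 = -b/a = 7 and r1*r2 = c/a = -8.
So r1 = 8, r2 = -1.
y^2 - 7y - 8 = (y - r1)(y - r2) = (y - 8)(y + 1)


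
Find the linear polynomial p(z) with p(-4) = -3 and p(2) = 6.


p(z) = mz + b. Using p(-4)=-3, p(2)=6:
m = (-3 - 6)/(-4 - 2) = -9/-6 = 3/2
b = -3 - m*(-4) = -3 + 6 = 3
p(z) = (3/2)z + 3


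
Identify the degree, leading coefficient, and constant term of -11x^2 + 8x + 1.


Highest power of x is 2, with coefficient -11. Constant term is 1.
Degree = 2, leading coefficient = -11, constant term = 1


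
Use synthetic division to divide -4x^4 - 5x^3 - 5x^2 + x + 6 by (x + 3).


Synthetic division with c = -3. Coefficients: -4, -5, -5, 1, 6
Bring down -4.
  -4 * -3 = 12; 12 - 5 = 7
  7 * -3 = -21; -21 - 5 = -26
  -26 * -3 = 78; 78 + 1 = 79
  79 * -3 = -237; -237 + 6 = -231
Quotient: -4x^3 + 7x^2 - 26x + 79, Remainder: -231


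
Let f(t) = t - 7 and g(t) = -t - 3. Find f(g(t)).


Substitute g(t) into f:
f(g(t)) = 1*(-t - 3) + (-7)
Expand and combine: -t - 10


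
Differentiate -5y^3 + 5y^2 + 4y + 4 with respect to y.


Apply the power rule term by term:
  d/dy(-5y^3) = -15y^2
  d/dy(5y^2) = 10y
  d/dy(4y) = 4
  d/dy(4) = 0
p'(y) = -15y^2 + 10y + 4


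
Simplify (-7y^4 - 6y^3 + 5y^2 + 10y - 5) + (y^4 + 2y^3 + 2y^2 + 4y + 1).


Align terms by degree and add:
  -7y^4 - 6y^3 + 5y^2 + 10y - 5
+ y^4 + 2y^3 + 2y^2 + 4y + 1
= -6y^4 - 4y^3 + 7y^2 + 14y - 4


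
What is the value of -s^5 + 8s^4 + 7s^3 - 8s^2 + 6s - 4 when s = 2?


Using direct substitution:
  -1 * (2)^5 = -32
  8 * (2)^4 = 128
  7 * (2)^3 = 56
  -8 * (2)^2 = -32
  6 * (2)^1 = 12
  constant: -4
Sum = -32 + 128 + 56 - 32 + 12 - 4 = 128


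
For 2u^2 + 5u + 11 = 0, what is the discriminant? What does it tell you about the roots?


D = b^2 - 4ac = (5)^2 - 4(2)(11) = 25 - 88 = -63
Since D < 0: two complex conjugate roots (no real roots)


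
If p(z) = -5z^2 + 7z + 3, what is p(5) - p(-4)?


p(5) = -87
p(-4) = -105
p(5) - p(-4) = -87 + 105 = 18


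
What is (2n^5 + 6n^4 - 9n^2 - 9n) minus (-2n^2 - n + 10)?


Distribute the minus sign:
  (2n^5 + 6n^4 - 9n^2 - 9n)
- (-2n^2 - n + 10)
Negate second polynomial: 2n^2 + n - 10
Add: 2n^5 + 6n^4 - 7n^2 - 8n - 10


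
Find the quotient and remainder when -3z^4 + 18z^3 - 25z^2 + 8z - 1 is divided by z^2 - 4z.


(-3z^4 + 18z^3 - 25z^2 + 8z - 1) / (z^2 - 4z)
Step 1: -3z^2 * (z^2 - 4z) = -3z^4 + 12z^3; subtract.
Step 2: 6z * (z^2 - 4z) = 6z^3 - 24z^2; subtract.
Step 3: -1 * (z^2 - 4z) = -z^2 + 4z; subtract.
Quotient: -3z^2 + 6z - 1, Remainder: 4z - 1


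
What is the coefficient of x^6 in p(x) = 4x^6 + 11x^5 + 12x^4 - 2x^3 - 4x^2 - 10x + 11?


Read off the coefficient of x^6: 4


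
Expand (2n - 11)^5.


Expand (2n - 11)^5 by repeated multiplication:
  (2n - 11)^2 = 4n^2 - 44n + 121
  (2n - 11)^3 = 8n^3 - 132n^2 + 726n - 1331
  (2n - 11)^4 = 16n^4 - 352n^3 + 2904n^2 - 10648n + 14641
= 32n^5 - 880n^4 + 9680n^3 - 53240n^2 + 146410n - 161051


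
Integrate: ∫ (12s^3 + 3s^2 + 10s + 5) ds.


Reverse power rule on each term:
  ∫ 12s^3 ds = 3s^4
  ∫ 3s^2 ds = s^3
  ∫ 10s ds = 5s^2
  ∫ 5 ds = 5s
F(s) = 3s^4 + s^3 + 5s^2 + 5s + C


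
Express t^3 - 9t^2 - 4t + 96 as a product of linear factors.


Try integer roots (divisors of 96). t=-3: p(-3)=0.
Divide out (t + 3): quotient is t^2 - 12t + 32.
Factor the quadratic: (t - 8)(t - 4)
Result: (t + 3)(t - 8)(t - 4)


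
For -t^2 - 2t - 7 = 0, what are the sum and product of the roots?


For at^2+bt+c=0: sum = -b/a, product = c/a.
a=-1, b=-2, c=-7
Sum = -(-2)/-1 = -2
Product = (-7)/-1 = 7


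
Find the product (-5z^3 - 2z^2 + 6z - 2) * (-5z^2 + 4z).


Distribute each term of the first polynomial:
  (-5z^3)(-5z^2 + 4z) = 25z^5 - 20z^4
  (-2z^2)(-5z^2 + 4z) = 10z^4 - 8z^3
  (6z)(-5z^2 + 4z) = -30z^3 + 24z^2
  (-2)(-5z^2 + 4z) = 10z^2 - 8z
Sum: 25z^5 - 10z^4 - 38z^3 + 34z^2 - 8z


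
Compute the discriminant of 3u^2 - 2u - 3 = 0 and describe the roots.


D = b^2 - 4ac = (-2)^2 - 4(3)(-3) = 4 + 36 = 40
Since D > 0: two distinct irrational roots


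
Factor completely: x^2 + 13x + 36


Roots satisfy r1 + r2 = -b/a = -13 and r1*r2 = c/a = 36.
So r1 = -4, r2 = -9.
x^2 + 13x + 36 = (x - r1)(x - r2) = (x + 4)(x + 9)


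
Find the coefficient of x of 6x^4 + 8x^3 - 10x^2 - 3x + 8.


Read off the coefficient of x: -3


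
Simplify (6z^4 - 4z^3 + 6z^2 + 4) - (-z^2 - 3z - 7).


Distribute the minus sign:
  (6z^4 - 4z^3 + 6z^2 + 4)
- (-z^2 - 3z - 7)
Negate second polynomial: z^2 + 3z + 7
Add: 6z^4 - 4z^3 + 7z^2 + 3z + 11


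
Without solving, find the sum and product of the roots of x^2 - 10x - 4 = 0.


For ax^2+bx+c=0: sum = -b/a, product = c/a.
a=1, b=-10, c=-4
Sum = -(-10)/1 = 10
Product = (-4)/1 = -4


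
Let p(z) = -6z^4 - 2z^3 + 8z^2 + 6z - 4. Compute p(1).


Using direct substitution:
  -6 * (1)^4 = -6
  -2 * (1)^3 = -2
  8 * (1)^2 = 8
  6 * (1)^1 = 6
  constant: -4
Sum = -6 - 2 + 8 + 6 - 4 = 2


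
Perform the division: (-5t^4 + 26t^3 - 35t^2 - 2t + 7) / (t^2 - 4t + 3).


(-5t^4 + 26t^3 - 35t^2 - 2t + 7) / (t^2 - 4t + 3)
Step 1: -5t^2 * (t^2 - 4t + 3) = -5t^4 + 20t^3 - 15t^2; subtract.
Step 2: 6t * (t^2 - 4t + 3) = 6t^3 - 24t^2 + 18t; subtract.
Step 3: 4 * (t^2 - 4t + 3) = 4t^2 - 16t + 12; subtract.
Quotient: -5t^2 + 6t + 4, Remainder: -4t - 5


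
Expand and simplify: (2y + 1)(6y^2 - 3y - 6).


Distribute each term of the first polynomial:
  (2y)(6y^2 - 3y - 6) = 12y^3 - 6y^2 - 12y
  (1)(6y^2 - 3y - 6) = 6y^2 - 3y - 6
Sum: 12y^3 - 15y - 6


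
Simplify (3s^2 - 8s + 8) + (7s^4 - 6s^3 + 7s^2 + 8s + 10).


Align terms by degree and add:
  3s^2 - 8s + 8
+ 7s^4 - 6s^3 + 7s^2 + 8s + 10
= 7s^4 - 6s^3 + 10s^2 + 18


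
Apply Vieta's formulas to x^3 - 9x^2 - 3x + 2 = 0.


Monic cubic x^3+bx^2+cx+d=0: sum=-b, pairwise sum=c, product=-d.
b=-9, c=-3, d=2
r1+r2+r3 = 9
r1r2+r1r3+r2r3 = -3
r1r2r3 = -2


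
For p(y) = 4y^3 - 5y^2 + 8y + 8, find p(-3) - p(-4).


p(-3) = -169
p(-4) = -360
p(-3) - p(-4) = -169 + 360 = 191


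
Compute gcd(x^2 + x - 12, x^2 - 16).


Factor each:
  x^2 + x - 12 = (x + 4)(x - 3)
  x^2 - 16 = (x + 4)(x - 4)
Common monic factor: x + 4


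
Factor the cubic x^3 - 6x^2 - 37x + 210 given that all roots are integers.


Try integer roots (divisors of 210). x=5: p(5)=0.
Divide out (x - 5): quotient is x^2 - x - 42.
Factor the quadratic: (x + 6)(x - 7)
Result: (x - 5)(x + 6)(x - 7)


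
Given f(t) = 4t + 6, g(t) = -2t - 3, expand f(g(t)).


Substitute g(t) into f:
f(g(t)) = 4*(-2t - 3) + 6
Expand and combine: -8t - 6


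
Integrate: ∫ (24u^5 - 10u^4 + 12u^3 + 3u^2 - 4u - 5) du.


Reverse power rule on each term:
  ∫ 24u^5 du = 4u^6
  ∫ -10u^4 du = -2u^5
  ∫ 12u^3 du = 3u^4
  ∫ 3u^2 du = u^3
  ∫ -4u du = -2u^2
  ∫ -5 du = -5u
F(u) = 4u^6 - 2u^5 + 3u^4 + u^3 - 2u^2 - 5u + C


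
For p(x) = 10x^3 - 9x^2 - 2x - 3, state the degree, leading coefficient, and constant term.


Highest power of x is 3, with coefficient 10. Constant term is -3.
Degree = 3, leading coefficient = 10, constant term = -3


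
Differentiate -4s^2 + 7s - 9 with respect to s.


Apply the power rule term by term:
  d/ds(-4s^2) = -8s
  d/ds(7s) = 7
  d/ds(-9) = 0
p'(s) = -8s + 7


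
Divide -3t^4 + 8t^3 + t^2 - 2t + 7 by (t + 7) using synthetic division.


Synthetic division with c = -7. Coefficients: -3, 8, 1, -2, 7
Bring down -3.
  -3 * -7 = 21; 21 + 8 = 29
  29 * -7 = -203; -203 + 1 = -202
  -202 * -7 = 1414; 1414 - 2 = 1412
  1412 * -7 = -9884; -9884 + 7 = -9877
Quotient: -3t^3 + 29t^2 - 202t + 1412, Remainder: -9877


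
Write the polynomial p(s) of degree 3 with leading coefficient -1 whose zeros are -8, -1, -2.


p(s) = -(s + 8)(s + 1)(s + 2)
Expand: -s^3 - 11s^2 - 26s - 16


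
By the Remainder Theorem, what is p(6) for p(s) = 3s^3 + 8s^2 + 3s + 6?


By the Remainder Theorem, the remainder equals p(6):
  3*(6)^3 = 648
  8*(6)^2 = 288
  3*(6)^1 = 18
  constant: 6
Sum: 648 + 288 + 18 + 6 = 960


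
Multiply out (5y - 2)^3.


Expand (5y - 2)^3 by repeated multiplication:
  (5y - 2)^2 = 25y^2 - 20y + 4
= 125y^3 - 150y^2 + 60y - 8


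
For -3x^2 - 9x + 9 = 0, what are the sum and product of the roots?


For ax^2+bx+c=0: sum = -b/a, product = c/a.
a=-3, b=-9, c=9
Sum = -(-9)/-3 = -3
Product = (9)/-3 = -3


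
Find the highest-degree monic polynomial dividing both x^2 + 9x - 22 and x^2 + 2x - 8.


Factor each:
  x^2 + 9x - 22 = (x - 2)(x + 11)
  x^2 + 2x - 8 = (x - 2)(x + 4)
Common monic factor: x - 2


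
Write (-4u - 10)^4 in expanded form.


Expand (-4u - 10)^4 by repeated multiplication:
  (-4u - 10)^2 = 16u^2 + 80u + 100
  (-4u - 10)^3 = -64u^3 - 480u^2 - 1200u - 1000
= 256u^4 + 2560u^3 + 9600u^2 + 16000u + 10000


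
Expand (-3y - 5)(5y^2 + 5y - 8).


Distribute each term of the first polynomial:
  (-3y)(5y^2 + 5y - 8) = -15y^3 - 15y^2 + 24y
  (-5)(5y^2 + 5y - 8) = -25y^2 - 25y + 40
Sum: -15y^3 - 40y^2 - y + 40


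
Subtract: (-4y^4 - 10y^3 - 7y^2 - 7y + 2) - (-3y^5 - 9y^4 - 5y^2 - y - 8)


Distribute the minus sign:
  (-4y^4 - 10y^3 - 7y^2 - 7y + 2)
- (-3y^5 - 9y^4 - 5y^2 - y - 8)
Negate second polynomial: 3y^5 + 9y^4 + 5y^2 + y + 8
Add: 3y^5 + 5y^4 - 10y^3 - 2y^2 - 6y + 10


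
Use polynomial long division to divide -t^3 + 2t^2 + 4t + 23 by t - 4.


(-t^3 + 2t^2 + 4t + 23) / (t - 4)
Step 1: -t^2 * (t - 4) = -t^3 + 4t^2; subtract.
Step 2: -2t * (t - 4) = -2t^2 + 8t; subtract.
Step 3: -4 * (t - 4) = -4t + 16; subtract.
Quotient: -t^2 - 2t - 4, Remainder: 7


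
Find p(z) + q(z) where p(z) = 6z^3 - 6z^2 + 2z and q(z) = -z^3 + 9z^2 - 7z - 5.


Align terms by degree and add:
  6z^3 - 6z^2 + 2z
  -z^3 + 9z^2 - 7z - 5
= 5z^3 + 3z^2 - 5z - 5


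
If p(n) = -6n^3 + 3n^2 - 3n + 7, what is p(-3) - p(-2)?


p(-3) = 205
p(-2) = 73
p(-3) - p(-2) = 205 - 73 = 132


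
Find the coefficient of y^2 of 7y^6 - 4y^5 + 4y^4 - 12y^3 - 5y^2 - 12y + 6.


Read off the coefficient of y^2: -5


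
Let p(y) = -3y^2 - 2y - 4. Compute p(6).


Using direct substitution:
  -3 * (6)^2 = -108
  -2 * (6)^1 = -12
  constant: -4
Sum = -108 - 12 - 4 = -124


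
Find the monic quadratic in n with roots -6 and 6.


p(n) = (n + 6)(n - 6)
Expand: n^2 - 36


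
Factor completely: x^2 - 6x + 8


Roots satisfy r1 + r2 = -b/a = 6 and r1*r2 = c/a = 8.
So r1 = 2, r2 = 4.
x^2 - 6x + 8 = (x - r1)(x - r2) = (x - 2)(x - 4)


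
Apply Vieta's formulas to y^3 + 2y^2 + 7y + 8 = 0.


Monic cubic y^3+by^2+cy+d=0: sum=-b, pairwise sum=c, product=-d.
b=2, c=7, d=8
r1+r2+r3 = -2
r1r2+r1r3+r2r3 = 7
r1r2r3 = -8


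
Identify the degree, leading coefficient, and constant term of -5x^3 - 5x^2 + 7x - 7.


Highest power of x is 3, with coefficient -5. Constant term is -7.
Degree = 3, leading coefficient = -5, constant term = -7


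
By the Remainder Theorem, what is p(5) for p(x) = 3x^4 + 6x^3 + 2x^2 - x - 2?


By the Remainder Theorem, the remainder equals p(5):
  3*(5)^4 = 1875
  6*(5)^3 = 750
  2*(5)^2 = 50
  -1*(5)^1 = -5
  constant: -2
Sum: 1875 + 750 + 50 - 5 - 2 = 2668


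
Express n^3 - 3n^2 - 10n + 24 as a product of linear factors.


Try integer roots (divisors of 24). n=4: p(4)=0.
Divide out (n - 4): quotient is n^2 + n - 6.
Factor the quadratic: (n - 2)(n + 3)
Result: (n - 4)(n - 2)(n + 3)


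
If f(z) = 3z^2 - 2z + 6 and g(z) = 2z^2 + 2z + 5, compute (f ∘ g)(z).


Substitute g(z) into f:
f(g(z)) = 3*(2z^2 + 2z + 5)^2 + (-2)*(2z^2 + 2z + 5) + 6
(2z^2 + 2z + 5)^2 = 4z^4 + 8z^3 + 24z^2 + 20z + 25
Expand and combine: 12z^4 + 24z^3 + 68z^2 + 56z + 71


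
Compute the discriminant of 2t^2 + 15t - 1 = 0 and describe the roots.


D = b^2 - 4ac = (15)^2 - 4(2)(-1) = 225 + 8 = 233
Since D > 0: two distinct irrational roots
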